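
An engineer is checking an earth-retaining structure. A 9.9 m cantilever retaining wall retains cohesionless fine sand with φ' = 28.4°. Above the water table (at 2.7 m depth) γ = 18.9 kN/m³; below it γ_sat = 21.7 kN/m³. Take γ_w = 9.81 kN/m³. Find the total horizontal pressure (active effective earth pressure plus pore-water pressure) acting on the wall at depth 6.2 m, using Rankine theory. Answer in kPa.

K_a = (1 − sin φ)/(1 + sin φ) = 0.3554.
γ' = 21.7 − 9.81 = 11.89 kN/m³.
Effective vertical stress at 6.2 m: σ'_v = 18.9×2.7 + 11.89×3.50 = 92.64 kPa.
σ'_h = K_a σ'_v = 0.3554 × 92.64 = 32.92 kPa; u = γ_w × 3.50 = 34.34 kPa.
Total σ_h = 32.92 + 34.34 = 67.26 kPa.

67.3 kPa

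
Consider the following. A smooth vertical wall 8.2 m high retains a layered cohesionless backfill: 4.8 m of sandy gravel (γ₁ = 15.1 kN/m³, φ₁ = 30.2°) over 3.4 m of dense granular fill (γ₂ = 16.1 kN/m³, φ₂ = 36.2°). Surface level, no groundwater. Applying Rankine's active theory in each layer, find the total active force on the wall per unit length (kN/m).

K_a1 = tan²(45°−30.2°/2) = 0.3307; K_a2 = tan²(45°−36.2°/2) = 0.2574.
Layer 1: σ at base = K_a1 γ₁ h₁ = 23.97 kPa; P₁ = ½×23.97×4.8 = 57.52.
Layer 2: σ_v at top = γ₁h₁ = 72.48; σ_h top = K_a2×72.48 = 18.66; σ_h base = K_a2×(72.48+16.1×3.4) = 32.74.
P₂ = ½(18.66+32.74)×3.4 = 87.38. Total P_a = 57.52+87.38 = 144.9 kN/m.

145 kN/m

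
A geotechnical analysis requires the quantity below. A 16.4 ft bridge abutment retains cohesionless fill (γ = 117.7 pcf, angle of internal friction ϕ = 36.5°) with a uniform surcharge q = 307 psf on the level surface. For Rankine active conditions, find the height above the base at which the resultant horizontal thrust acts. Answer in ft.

K_a = 0.2541.
Triangular part P₁ = ½K_aγH² = 4021 at H/3 = 5.467 ft; rectangular part P₂ = K_a q H = 1279 at H/2 = 8.200 ft.
ȳ = (P₁·5.467 + P₂·8.200)/(P₁+P₂) = 6.126 ft.

6.13 ft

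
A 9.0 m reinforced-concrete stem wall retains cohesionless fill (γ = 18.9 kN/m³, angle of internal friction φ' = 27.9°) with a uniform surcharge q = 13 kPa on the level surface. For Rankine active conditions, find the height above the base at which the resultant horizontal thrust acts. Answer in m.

3.20 m

K_a = 0.3625.
Triangular part P₁ = ½K_aγH² = 277.4 at H/3 = 3.000 m; rectangular part P₂ = K_a q H = 42.41 at H/2 = 4.500 m.
ȳ = (P₁·3.000 + P₂·4.500)/(P₁+P₂) = 3.199 m.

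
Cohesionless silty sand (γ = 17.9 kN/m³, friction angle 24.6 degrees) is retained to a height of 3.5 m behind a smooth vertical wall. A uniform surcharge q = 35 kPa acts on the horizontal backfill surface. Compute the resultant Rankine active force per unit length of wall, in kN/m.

95.7 kN/m

K_a = tan²(45° − φ/2) = 0.4121.
Soil triangle: ½ K_a γ H² = 0.5×0.4121×17.9×3.5² = 45.19 kN/m.
Surcharge rectangle: K_a q H = 0.4121×35×3.5 = 50.49 kN/m.
Total = 45.19 + 50.49 = 95.68 kN/m.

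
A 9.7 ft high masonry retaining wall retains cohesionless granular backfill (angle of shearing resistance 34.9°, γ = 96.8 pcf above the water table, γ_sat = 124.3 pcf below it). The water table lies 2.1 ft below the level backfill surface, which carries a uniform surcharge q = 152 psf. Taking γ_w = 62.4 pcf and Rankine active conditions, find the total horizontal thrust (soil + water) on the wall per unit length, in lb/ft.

K_a = tan²(45° − φ/2) = 0.2721.
γ' = 124.3 − 62.4 = 61.90 pcf. h₂ = H − d_w = 7.6 ft.
σ'_h: at surface K_a·q = 41.37; at WT K_a(q+γd_w) = 96.69; at base K_a(q+γd_w+γ'h₂) = 224.7 psf.
P₁ = ½(41.37+96.69)×2.1 = 145.0; P₂ = ½(96.69+224.7)×7.6 = 1221; P_w = ½γ_w h₂² = 1802.
Total = 145.0+1221+1802 = 3168 lb/ft.

3170 lb/ft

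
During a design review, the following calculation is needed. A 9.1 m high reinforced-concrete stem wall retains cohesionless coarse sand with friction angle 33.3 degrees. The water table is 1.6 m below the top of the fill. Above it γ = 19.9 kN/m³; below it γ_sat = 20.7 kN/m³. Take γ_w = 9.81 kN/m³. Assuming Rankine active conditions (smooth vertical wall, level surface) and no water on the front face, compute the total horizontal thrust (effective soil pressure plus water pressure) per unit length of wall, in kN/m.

442 kN/m

K_a = tan²(45° − φ/2) = 0.2911.
γ' = 20.7 − 9.81 = 10.89 kN/m³. Depth below WT = 7.5 m.
σ'_h at WT = K_a γ d_w = 9.270 kPa; at base = 9.270 + K_a γ' × 7.5 = 33.05 kPa.
P₁ (0–1.6 m) = ½×9.270×1.6 = 7.416. P₂ (1.6–9.1 m) = ½(9.270+33.05)×7.5 = 158.7.
P_w = ½ γ_w h₂² = 0.5×9.81×7.5² = 275.9. Total = 7.416+158.7+275.9 = 442.0 kN/m.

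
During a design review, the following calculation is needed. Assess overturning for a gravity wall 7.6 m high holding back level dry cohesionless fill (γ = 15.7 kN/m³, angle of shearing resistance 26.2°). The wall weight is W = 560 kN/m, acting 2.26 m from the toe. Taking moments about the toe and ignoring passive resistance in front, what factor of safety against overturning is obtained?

2.84

K_a = tan²(45° − 26.2°/2) = 0.3874.
P_a = ½K_aγH² = 0.5×0.3874×15.7×7.6² = 175.7 kN/m, acting at H/3 = 2.533 m above the base.
Overturning moment M_o = P_a × H/3 = 175.7 × 2.533 = 445.0.
Resisting moment M_r = W × 2.26 = 560 × 2.26 = 1266.
FS_overturning = M_r/M_o = 1266/445.0 = 2.844.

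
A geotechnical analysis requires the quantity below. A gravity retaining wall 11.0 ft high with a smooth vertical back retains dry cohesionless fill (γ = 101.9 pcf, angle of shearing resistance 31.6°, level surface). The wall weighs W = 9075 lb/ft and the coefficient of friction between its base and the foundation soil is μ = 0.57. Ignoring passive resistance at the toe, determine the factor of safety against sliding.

K_a = tan²(45° − 31.6°/2) = 0.3123.
P_a = ½K_aγH² = 0.5×0.3123×101.9×11.0² = 1926 lb/ft, acting at H/3 = 3.667 ft above the base.
FS_sliding = μW / P_a = 0.57×9075 / 1926 = 2.686.

2.69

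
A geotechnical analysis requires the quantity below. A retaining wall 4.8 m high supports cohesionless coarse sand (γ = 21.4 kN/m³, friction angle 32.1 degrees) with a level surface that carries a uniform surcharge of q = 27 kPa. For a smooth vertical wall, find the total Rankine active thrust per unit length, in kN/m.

K_a = tan²(45° − φ/2) = 0.3060.
Soil triangle: ½ K_a γ H² = 0.5×0.3060×21.4×4.8² = 75.44 kN/m.
Surcharge rectangle: K_a q H = 0.3060×27×4.8 = 39.66 kN/m.
Total = 75.44 + 39.66 = 115.1 kN/m.

115 kN/m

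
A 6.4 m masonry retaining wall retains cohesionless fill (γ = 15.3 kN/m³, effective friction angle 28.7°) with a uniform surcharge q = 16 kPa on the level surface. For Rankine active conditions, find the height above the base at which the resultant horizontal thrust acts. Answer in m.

2.40 m

K_a = 0.3511.
Triangular part P₁ = ½K_aγH² = 110.0 at H/3 = 2.133 m; rectangular part P₂ = K_a q H = 35.96 at H/2 = 3.200 m.
ȳ = (P₁·2.133 + P₂·3.200)/(P₁+P₂) = 2.396 m.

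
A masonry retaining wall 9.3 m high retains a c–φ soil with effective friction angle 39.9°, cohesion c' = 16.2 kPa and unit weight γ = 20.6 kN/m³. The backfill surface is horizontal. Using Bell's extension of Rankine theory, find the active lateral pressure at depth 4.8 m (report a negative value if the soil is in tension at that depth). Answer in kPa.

K_a = (1 − sin φ)/(1 + sin φ) = 0.2184.
σ_a = K_a γ z − 2c√K_a = 0.2184×20.6×4.8 − 2×16.2×0.4674 = 6.456 kPa.

6.46 kPa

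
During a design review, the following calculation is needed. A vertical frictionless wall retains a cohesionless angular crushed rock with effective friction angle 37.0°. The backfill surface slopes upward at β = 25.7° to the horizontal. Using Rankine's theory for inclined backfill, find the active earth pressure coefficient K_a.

K_a = cos β · (cos β − √(cos²β − cos²φ)) / (cos β + √(cos²β − cos²φ)).
cos β = 0.9011, cos φ = 0.7986, √(cos²β − cos²φ) = 0.4173.
K_a = 0.9011 × (0.9011 − 0.4173)/(0.9011 + 0.4173) = 0.3307.

0.331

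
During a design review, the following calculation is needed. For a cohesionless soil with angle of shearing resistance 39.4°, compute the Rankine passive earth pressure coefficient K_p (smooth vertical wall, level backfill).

4.48

K_p = (1 + sin φ)/(1 − sin φ) = tan²(45° + 39.4°/2) = 4.475.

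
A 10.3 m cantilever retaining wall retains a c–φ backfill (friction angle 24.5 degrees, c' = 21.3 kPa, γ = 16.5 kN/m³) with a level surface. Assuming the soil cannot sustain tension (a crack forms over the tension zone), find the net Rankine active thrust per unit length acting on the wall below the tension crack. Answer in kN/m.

135 kN/m

K_a = 0.4137; √K_a = 0.6432.
Tension-crack depth z_c = 2c/(γ√K_a) = 2×21.3/(16.5×0.6432) = 4.014 m.
σ_a at base = K_a γ H − 2c√K_a = 0.4137×16.5×10.3 − 2×21.3×0.6432 = 42.91 kPa.
P_a = ½ × 42.91 × (H − z_c) = 0.5×42.91×6.286 = 134.9 kN/m.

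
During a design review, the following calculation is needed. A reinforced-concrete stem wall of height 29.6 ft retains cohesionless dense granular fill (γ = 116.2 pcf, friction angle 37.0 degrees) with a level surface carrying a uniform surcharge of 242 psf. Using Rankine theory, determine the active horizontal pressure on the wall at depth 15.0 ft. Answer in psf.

493 psf

K_a = (1 − sin φ)/(1 + sin φ) = 0.2486.
σ_v = γz + q = 116.2 × 15.0 + 242 = 1985 psf.
σ_h = K_a σ_v = 0.2486 × 1985 = 493.4 psf.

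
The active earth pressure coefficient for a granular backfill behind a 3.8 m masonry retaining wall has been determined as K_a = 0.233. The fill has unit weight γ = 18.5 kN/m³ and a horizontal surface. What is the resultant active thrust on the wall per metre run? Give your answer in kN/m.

31.1 kN/m

P = ½ K_a γ H² = 0.5 × 0.233 × 18.5 × 3.8² = 31.12 kN/m.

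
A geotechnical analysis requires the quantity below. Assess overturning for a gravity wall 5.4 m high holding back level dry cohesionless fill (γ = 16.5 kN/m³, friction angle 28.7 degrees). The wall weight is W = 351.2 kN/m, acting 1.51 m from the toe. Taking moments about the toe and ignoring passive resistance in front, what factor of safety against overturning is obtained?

3.49

K_a = tan²(45° − 28.7°/2) = 0.3511.
P_a = ½K_aγH² = 0.5×0.3511×16.5×5.4² = 84.48 kN/m, acting at H/3 = 1.800 m above the base.
Overturning moment M_o = P_a × H/3 = 84.48 × 1.800 = 152.1.
Resisting moment M_r = W × 1.51 = 351.2 × 1.51 = 530.3.
FS_overturning = M_r/M_o = 530.3/152.1 = 3.488.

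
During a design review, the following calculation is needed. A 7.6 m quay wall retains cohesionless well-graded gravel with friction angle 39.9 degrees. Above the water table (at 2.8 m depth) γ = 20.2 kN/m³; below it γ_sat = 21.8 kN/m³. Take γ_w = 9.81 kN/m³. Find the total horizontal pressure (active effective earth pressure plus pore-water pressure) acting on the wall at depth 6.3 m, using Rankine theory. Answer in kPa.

55.9 kPa

K_a = (1 − sin φ)/(1 + sin φ) = 0.2184.
γ' = 21.8 − 9.81 = 11.99 kN/m³.
Effective vertical stress at 6.3 m: σ'_v = 20.2×2.8 + 11.99×3.50 = 98.53 kPa.
σ'_h = K_a σ'_v = 0.2184 × 98.53 = 21.52 kPa; u = γ_w × 3.50 = 34.34 kPa.
Total σ_h = 21.52 + 34.34 = 55.86 kPa.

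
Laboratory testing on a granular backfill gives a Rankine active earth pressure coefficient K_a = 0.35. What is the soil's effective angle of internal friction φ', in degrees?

28.8°

K_a = tan²(45° − φ/2) ⇒ 45° − φ/2 = arctan(√0.35) = 30.61°.
φ = 2(45° − 30.61°) = 28.78°.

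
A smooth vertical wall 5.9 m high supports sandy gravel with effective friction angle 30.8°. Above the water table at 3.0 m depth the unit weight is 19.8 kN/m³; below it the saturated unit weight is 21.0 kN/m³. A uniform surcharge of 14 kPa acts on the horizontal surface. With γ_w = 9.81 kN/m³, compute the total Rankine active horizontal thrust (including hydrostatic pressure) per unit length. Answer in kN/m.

167 kN/m

K_a = tan²(45° − φ/2) = 0.3227.
γ' = 21.0 − 9.81 = 11.19 kN/m³. h₂ = H − d_w = 2.9 m.
σ'_h: at surface K_a·q = 4.518; at WT K_a(q+γd_w) = 23.69; at base K_a(q+γd_w+γ'h₂) = 34.16 kPa.
P₁ = ½(4.518+23.69)×3.0 = 42.31; P₂ = ½(23.69+34.16)×2.9 = 83.88; P_w = ½γ_w h₂² = 41.25.
Total = 42.31+83.88+41.25 = 167.4 kN/m.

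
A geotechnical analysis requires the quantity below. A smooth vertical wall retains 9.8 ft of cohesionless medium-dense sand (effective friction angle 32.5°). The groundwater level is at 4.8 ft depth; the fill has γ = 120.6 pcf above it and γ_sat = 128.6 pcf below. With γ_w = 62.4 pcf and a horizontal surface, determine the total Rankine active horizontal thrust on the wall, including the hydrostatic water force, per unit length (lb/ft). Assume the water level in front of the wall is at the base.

2320 lb/ft

K_a = tan²(45° − φ/2) = 0.3010.
γ' = 128.6 − 62.4 = 66.20 pcf. Depth below WT = 5.0 ft.
σ'_h at WT = K_a γ d_w = 174.2 psf; at base = 174.2 + K_a γ' × 5.0 = 273.9 psf.
P₁ (0–4.8 ft) = ½×174.2×4.8 = 418.2. P₂ (4.8–9.8 ft) = ½(174.2+273.9)×5.0 = 1120.
P_w = ½ γ_w h₂² = 0.5×62.4×5.0² = 780.0. Total = 418.2+1120+780.0 = 2318 lb/ft.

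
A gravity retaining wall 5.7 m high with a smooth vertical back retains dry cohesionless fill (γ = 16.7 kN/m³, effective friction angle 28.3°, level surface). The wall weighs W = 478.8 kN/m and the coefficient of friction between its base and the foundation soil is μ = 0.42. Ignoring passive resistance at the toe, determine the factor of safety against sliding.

K_a = tan²(45° − 28.3°/2) = 0.3568.
P_a = ½K_aγH² = 0.5×0.3568×16.7×5.7² = 96.79 kN/m, acting at H/3 = 1.900 m above the base.
FS_sliding = μW / P_a = 0.42×478.8 / 96.79 = 2.078.

2.08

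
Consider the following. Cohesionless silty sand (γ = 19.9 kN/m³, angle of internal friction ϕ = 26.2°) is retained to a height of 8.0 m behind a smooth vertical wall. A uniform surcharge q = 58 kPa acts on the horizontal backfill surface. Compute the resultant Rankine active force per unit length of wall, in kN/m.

K_a = tan²(45° − φ/2) = 0.3874.
Soil triangle: ½ K_a γ H² = 0.5×0.3874×19.9×8.0² = 246.7 kN/m.
Surcharge rectangle: K_a q H = 0.3874×58×8.0 = 179.8 kN/m.
Total = 246.7 + 179.8 = 426.5 kN/m.

426 kN/m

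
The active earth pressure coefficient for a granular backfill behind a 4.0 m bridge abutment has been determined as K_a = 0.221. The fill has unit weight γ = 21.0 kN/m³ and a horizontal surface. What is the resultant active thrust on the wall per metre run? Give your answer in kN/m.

37.1 kN/m

P = ½ K_a γ H² = 0.5 × 0.221 × 21.0 × 4.0² = 37.13 kN/m.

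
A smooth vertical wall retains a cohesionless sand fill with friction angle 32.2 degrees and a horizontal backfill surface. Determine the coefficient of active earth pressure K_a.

0.305

K_a = tan²(45° − φ/2) = tan²(28.90°) = 0.3047.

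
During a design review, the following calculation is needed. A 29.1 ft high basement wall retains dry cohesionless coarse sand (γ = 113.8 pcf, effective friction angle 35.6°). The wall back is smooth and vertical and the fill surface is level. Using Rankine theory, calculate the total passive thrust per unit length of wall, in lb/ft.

K_p = tan²(45° + φ/2) = 3.786.
P_p = ½ K_p γ H² = 0.5 × 3.786 × 113.8 × 29.1² = 182400 lb/ft.

182000 lb/ft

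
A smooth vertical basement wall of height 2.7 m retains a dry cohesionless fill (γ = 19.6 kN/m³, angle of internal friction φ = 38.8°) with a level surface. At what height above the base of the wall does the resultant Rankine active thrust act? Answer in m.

0.900 m

K_a = 0.2296.
The pressure distribution is triangular, so the resultant acts at H/3 above the base = 2.7/3 = 0.9000 m.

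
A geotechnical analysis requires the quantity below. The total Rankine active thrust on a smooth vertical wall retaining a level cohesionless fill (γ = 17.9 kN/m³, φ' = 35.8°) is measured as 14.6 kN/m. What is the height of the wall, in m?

K_a = 0.2619. P_a = ½ K_a γ H² ⇒ H = √(2P_a/(K_a γ)).
H = √(2×14.6/(0.2619×17.9)) = 2.496 m.

2.50 m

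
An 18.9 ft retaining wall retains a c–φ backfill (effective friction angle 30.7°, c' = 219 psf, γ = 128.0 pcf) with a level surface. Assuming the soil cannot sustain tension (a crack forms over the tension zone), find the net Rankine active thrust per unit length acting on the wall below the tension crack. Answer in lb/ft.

3440 lb/ft

K_a = 0.3240; √K_a = 0.5692.
Tension-crack depth z_c = 2c/(γ√K_a) = 2×219/(128.0×0.5692) = 6.011 ft.
σ_a at base = K_a γ H − 2c√K_a = 0.3240×128.0×18.9 − 2×219×0.5692 = 534.6 psf.
P_a = ½ × 534.6 × (H − z_c) = 0.5×534.6×12.89 = 3445 lb/ft.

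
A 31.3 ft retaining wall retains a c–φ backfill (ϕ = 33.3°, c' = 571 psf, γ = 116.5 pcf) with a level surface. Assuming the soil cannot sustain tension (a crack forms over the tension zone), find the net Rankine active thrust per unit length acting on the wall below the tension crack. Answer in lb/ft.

K_a = 0.2911; √K_a = 0.5396.
Tension-crack depth z_c = 2c/(γ√K_a) = 2×571/(116.5×0.5396) = 18.17 ft.
σ_a at base = K_a γ H − 2c√K_a = 0.2911×116.5×31.3 − 2×571×0.5396 = 445.4 psf.
P_a = ½ × 445.4 × (H − z_c) = 0.5×445.4×13.13 = 2925 lb/ft.

2920 lb/ft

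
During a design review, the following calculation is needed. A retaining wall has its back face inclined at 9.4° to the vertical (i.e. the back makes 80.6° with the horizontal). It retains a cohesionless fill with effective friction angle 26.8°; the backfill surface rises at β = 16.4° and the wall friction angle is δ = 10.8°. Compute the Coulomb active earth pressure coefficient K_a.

0.552

K_a = sin²(α+φ) / [sin²α · sin(α−δ) · (1 + √{sin(φ+δ)sin(φ−β) / (sin(α−δ)sin(α+β))})²].
With α = 80.6°, φ = 26.8°, δ = 10.8°, β = 16.4°: K_a = 0.5520.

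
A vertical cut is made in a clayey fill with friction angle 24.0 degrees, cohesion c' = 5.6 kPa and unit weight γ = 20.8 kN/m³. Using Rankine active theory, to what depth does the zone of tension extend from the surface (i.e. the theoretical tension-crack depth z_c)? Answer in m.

K_a = tan²(45° − 24.0°/2) = 0.4217; √K_a = 0.6494.
The active pressure is zero where K_a γ z = 2c√K_a, so z_c = 2c/(γ√K_a) = 2×5.6/(20.8×0.6494) = 0.8292 m.

0.829 m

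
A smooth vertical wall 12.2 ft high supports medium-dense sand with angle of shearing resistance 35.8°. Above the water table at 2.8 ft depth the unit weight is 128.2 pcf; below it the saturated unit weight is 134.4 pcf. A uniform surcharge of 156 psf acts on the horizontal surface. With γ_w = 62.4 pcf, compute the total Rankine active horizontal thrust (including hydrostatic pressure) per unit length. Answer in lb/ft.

5100 lb/ft

K_a = tan²(45° − φ/2) = 0.2619.
γ' = 134.4 − 62.4 = 72.00 pcf. h₂ = H − d_w = 9.4 ft.
σ'_h: at surface K_a·q = 40.85; at WT K_a(q+γd_w) = 134.8; at base K_a(q+γd_w+γ'h₂) = 312.1 psf.
P₁ = ½(40.85+134.8)×2.8 = 246.0; P₂ = ½(134.8+312.1)×9.4 = 2101; P_w = ½γ_w h₂² = 2757.
Total = 246.0+2101+2757 = 5103 lb/ft.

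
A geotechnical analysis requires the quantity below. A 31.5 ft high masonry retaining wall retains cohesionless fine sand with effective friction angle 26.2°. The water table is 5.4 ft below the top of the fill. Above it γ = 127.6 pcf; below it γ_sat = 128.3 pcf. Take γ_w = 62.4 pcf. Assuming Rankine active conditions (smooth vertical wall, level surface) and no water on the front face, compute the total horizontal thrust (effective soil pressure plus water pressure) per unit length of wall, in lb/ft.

K_a = tan²(45° − φ/2) = 0.3874.
γ' = 128.3 − 62.4 = 65.90 pcf. Depth below WT = 26.1 ft.
σ'_h at WT = K_a γ d_w = 267.0 psf; at base = 267.0 + K_a γ' × 26.1 = 933.3 psf.
P₁ (0–5.4 ft) = ½×267.0×5.4 = 720.8. P₂ (5.4–31.5 ft) = ½(267.0+933.3)×26.1 = 15660.
P_w = ½ γ_w h₂² = 0.5×62.4×26.1² = 21250. Total = 720.8+15660+21250 = 37640 lb/ft.

37600 lb/ft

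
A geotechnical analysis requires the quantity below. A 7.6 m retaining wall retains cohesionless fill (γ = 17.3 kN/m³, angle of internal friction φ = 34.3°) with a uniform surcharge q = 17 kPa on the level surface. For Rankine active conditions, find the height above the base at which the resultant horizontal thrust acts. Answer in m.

K_a = 0.2792.
Triangular part P₁ = ½K_aγH² = 139.5 at H/3 = 2.533 m; rectangular part P₂ = K_a q H = 36.07 at H/2 = 3.800 m.
ȳ = (P₁·2.533 + P₂·3.800)/(P₁+P₂) = 2.794 m.

2.79 m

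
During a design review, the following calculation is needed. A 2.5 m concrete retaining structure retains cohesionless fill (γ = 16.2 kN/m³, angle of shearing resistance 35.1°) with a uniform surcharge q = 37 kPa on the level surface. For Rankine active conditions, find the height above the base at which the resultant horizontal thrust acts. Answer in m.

1.10 m

K_a = 0.2698.
Triangular part P₁ = ½K_aγH² = 13.66 at H/3 = 0.8333 m; rectangular part P₂ = K_a q H = 24.96 at H/2 = 1.250 m.
ȳ = (P₁·0.8333 + P₂·1.250)/(P₁+P₂) = 1.103 m.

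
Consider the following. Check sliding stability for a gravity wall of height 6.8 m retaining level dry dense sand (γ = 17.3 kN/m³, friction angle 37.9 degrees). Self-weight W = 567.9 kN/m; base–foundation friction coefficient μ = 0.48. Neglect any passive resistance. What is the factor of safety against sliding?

K_a = tan²(45° − 37.9°/2) = 0.2389.
P_a = ½K_aγH² = 0.5×0.2389×17.3×6.8² = 95.57 kN/m, acting at H/3 = 2.267 m above the base.
FS_sliding = μW / P_a = 0.48×567.9 / 95.57 = 2.852.

2.85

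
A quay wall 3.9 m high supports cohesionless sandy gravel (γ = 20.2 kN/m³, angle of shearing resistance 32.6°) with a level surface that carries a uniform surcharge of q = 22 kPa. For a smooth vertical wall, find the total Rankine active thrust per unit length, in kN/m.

K_a = tan²(45° − φ/2) = 0.2997.
Soil triangle: ½ K_a γ H² = 0.5×0.2997×20.2×3.9² = 46.05 kN/m.
Surcharge rectangle: K_a q H = 0.2997×22×3.9 = 25.72 kN/m.
Total = 46.05 + 25.72 = 71.76 kN/m.

71.8 kN/m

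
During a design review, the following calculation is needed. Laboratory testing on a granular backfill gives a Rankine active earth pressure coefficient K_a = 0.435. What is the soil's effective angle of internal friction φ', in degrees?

K_a = tan²(45° − φ/2) ⇒ 45° − φ/2 = arctan(√0.435) = 33.41°.
φ = 2(45° − 33.41°) = 23.19°.

23.2°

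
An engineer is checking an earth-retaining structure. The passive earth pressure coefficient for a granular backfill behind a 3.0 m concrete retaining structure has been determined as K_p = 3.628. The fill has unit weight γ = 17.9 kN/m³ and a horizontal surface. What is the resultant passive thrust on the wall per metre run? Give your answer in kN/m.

P = ½ K_p γ H² = 0.5 × 3.628 × 17.9 × 3.0² = 292.2 kN/m.

292 kN/m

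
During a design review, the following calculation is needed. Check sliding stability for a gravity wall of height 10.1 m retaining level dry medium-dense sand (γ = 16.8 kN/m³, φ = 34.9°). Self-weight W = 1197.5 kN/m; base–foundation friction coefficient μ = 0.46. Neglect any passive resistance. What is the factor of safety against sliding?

K_a = tan²(45° − 34.9°/2) = 0.2721.
P_a = ½K_aγH² = 0.5×0.2721×16.8×10.1² = 233.2 kN/m, acting at H/3 = 3.367 m above the base.
FS_sliding = μW / P_a = 0.46×1197.5 / 233.2 = 2.362.

2.36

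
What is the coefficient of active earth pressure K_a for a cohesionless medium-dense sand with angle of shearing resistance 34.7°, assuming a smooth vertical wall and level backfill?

0.274

K_a = (1 − sin φ)/(1 + sin φ) = (1 − sin 34.7°)/(1 + sin 34.7°) = 0.2745.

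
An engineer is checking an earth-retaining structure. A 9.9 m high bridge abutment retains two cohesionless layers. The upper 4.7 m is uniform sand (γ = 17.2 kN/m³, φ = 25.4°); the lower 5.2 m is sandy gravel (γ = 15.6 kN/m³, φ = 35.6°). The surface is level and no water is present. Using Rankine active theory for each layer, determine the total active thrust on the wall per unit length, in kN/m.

K_a1 = tan²(45°−25.4°/2) = 0.3996; K_a2 = tan²(45°−35.6°/2) = 0.2641.
Layer 1: σ at base = K_a1 γ₁ h₁ = 32.31 kPa; P₁ = ½×32.31×4.7 = 75.92.
Layer 2: σ_v at top = γ₁h₁ = 80.84; σ_h top = K_a2×80.84 = 21.35; σ_h base = K_a2×(80.84+15.6×5.2) = 42.78.
P₂ = ½(21.35+42.78)×5.2 = 166.7. Total P_a = 75.92+166.7 = 242.7 kN/m.

243 kN/m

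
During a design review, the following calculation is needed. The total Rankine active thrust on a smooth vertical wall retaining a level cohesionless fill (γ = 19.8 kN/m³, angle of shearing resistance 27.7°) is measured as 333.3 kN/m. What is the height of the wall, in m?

K_a = 0.3653. P_a = ½ K_a γ H² ⇒ H = √(2P_a/(K_a γ)).
H = √(2×333.3/(0.3653×19.8)) = 9.600 m.

9.60 m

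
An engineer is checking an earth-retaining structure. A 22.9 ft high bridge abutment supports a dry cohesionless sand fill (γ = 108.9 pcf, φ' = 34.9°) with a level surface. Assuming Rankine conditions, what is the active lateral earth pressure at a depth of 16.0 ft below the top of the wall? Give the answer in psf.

K_a = (1 − sin φ)/(1 + sin φ) = 0.2721.
σ_h = K_a γ z = 0.2721 × 108.9 × 16.0 = 474.2 psf.

474 psf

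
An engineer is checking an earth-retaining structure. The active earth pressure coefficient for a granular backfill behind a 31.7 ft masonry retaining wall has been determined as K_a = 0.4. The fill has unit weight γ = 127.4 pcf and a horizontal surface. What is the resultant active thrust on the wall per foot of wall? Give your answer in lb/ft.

25600 lb/ft

P = ½ K_a γ H² = 0.5 × 0.4 × 127.4 × 31.7² = 25600 lb/ft.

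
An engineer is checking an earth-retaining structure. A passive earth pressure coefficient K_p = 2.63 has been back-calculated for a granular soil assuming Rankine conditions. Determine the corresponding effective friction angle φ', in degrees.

K_p = (1+sin φ)/(1−sin φ) ⇒ sin φ = (K_p − 1)/(K_p + 1) = 0.4490.
φ = arcsin(0.4490) = 26.68°.

26.7°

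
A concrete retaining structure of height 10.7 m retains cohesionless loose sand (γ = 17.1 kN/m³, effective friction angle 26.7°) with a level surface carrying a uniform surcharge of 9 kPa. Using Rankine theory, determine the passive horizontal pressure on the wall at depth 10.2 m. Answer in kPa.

483 kPa

K_p = (1 + sin φ)/(1 − sin φ) = 2.632.
σ_v = γz + q = 17.1 × 10.2 + 9 = 183.4 kPa.
σ_h = K_p σ_v = 2.632 × 183.4 = 482.7 kPa.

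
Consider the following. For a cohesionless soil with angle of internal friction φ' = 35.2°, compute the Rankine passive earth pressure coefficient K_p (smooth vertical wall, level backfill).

3.72

K_p = (1 + sin φ)/(1 − sin φ) = tan²(45° + 35.2°/2) = 3.722.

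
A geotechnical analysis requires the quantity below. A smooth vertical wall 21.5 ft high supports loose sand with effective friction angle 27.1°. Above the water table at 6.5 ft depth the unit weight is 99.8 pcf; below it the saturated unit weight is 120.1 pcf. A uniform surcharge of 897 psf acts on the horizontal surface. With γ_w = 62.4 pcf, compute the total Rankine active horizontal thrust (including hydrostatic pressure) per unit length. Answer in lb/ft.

K_a = tan²(45° − φ/2) = 0.3741.
γ' = 120.1 − 62.4 = 57.70 pcf. h₂ = H − d_w = 15.0 ft.
σ'_h: at surface K_a·q = 335.5; at WT K_a(q+γd_w) = 578.2; at base K_a(q+γd_w+γ'h₂) = 901.9 psf.
P₁ = ½(335.5+578.2)×6.5 = 2970; P₂ = ½(578.2+901.9)×15.0 = 11100; P_w = ½γ_w h₂² = 7020.
Total = 2970+11100+7020 = 21090 lb/ft.

21100 lb/ft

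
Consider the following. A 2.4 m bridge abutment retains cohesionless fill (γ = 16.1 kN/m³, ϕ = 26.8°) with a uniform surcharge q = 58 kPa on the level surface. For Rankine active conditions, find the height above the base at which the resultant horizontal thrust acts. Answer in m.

K_a = 0.3785.
Triangular part P₁ = ½K_aγH² = 17.55 at H/3 = 0.8000 m; rectangular part P₂ = K_a q H = 52.68 at H/2 = 1.200 m.
ȳ = (P₁·0.8000 + P₂·1.200)/(P₁+P₂) = 1.100 m.

1.10 m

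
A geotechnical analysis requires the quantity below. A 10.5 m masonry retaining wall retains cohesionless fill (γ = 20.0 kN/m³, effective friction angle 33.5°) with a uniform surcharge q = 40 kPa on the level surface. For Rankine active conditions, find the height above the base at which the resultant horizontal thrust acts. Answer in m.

K_a = 0.2887.
Triangular part P₁ = ½K_aγH² = 318.3 at H/3 = 3.500 m; rectangular part P₂ = K_a q H = 121.3 at H/2 = 5.250 m.
ȳ = (P₁·3.500 + P₂·5.250)/(P₁+P₂) = 3.983 m.

3.98 m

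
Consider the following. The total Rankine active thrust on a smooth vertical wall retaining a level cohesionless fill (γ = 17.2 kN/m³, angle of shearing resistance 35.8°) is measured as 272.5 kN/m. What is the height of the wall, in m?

11.0 m

K_a = 0.2619. P_a = ½ K_a γ H² ⇒ H = √(2P_a/(K_a γ)).
H = √(2×272.5/(0.2619×17.2)) = 11.00 m.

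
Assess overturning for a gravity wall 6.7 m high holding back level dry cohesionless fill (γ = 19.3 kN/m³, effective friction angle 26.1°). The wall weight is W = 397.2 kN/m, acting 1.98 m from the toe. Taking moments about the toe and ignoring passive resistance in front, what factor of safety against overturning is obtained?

K_a = tan²(45° − 26.1°/2) = 0.3889.
P_a = ½K_aγH² = 0.5×0.3889×19.3×6.7² = 168.5 kN/m, acting at H/3 = 2.233 m above the base.
Overturning moment M_o = P_a × H/3 = 168.5 × 2.233 = 376.3.
Resisting moment M_r = W × 1.98 = 397.2 × 1.98 = 786.5.
FS_overturning = M_r/M_o = 786.5/376.3 = 2.090.

2.09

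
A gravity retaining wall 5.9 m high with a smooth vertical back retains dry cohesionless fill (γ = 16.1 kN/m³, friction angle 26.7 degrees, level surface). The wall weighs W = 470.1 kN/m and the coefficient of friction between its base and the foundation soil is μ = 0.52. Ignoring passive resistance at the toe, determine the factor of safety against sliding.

2.30

K_a = tan²(45° − 26.7°/2) = 0.3800.
P_a = ½K_aγH² = 0.5×0.3800×16.1×5.9² = 106.5 kN/m, acting at H/3 = 1.967 m above the base.
FS_sliding = μW / P_a = 0.52×470.1 / 106.5 = 2.296.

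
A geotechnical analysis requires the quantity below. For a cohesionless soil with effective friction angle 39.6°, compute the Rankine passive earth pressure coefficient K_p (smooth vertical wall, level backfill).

4.52

K_p = (1 + sin φ)/(1 − sin φ) = tan²(45° + 39.6°/2) = 4.516.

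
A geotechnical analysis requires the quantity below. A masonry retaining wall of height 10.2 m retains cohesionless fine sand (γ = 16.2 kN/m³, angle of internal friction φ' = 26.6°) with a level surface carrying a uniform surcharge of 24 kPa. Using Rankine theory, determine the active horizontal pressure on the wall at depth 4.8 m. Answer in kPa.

K_a = (1 − sin φ)/(1 + sin φ) = 0.3814.
σ_v = γz + q = 16.2 × 4.8 + 24 = 101.8 kPa.
σ_h = K_a σ_v = 0.3814 × 101.8 = 38.82 kPa.

38.8 kPa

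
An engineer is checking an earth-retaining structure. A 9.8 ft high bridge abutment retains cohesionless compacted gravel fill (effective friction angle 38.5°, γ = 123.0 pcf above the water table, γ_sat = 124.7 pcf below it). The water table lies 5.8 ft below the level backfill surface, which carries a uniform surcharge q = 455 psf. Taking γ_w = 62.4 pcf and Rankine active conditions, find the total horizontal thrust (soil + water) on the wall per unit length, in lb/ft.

K_a = tan²(45° − φ/2) = 0.2327.
γ' = 124.7 − 62.4 = 62.30 pcf. h₂ = H − d_w = 4.0 ft.
σ'_h: at surface K_a·q = 105.9; at WT K_a(q+γd_w) = 271.8; at base K_a(q+γd_w+γ'h₂) = 329.8 psf.
P₁ = ½(105.9+271.8)×5.8 = 1095; P₂ = ½(271.8+329.8)×4.0 = 1203; P_w = ½γ_w h₂² = 499.2.
Total = 1095+1203+499.2 = 2798 lb/ft.

2800 lb/ft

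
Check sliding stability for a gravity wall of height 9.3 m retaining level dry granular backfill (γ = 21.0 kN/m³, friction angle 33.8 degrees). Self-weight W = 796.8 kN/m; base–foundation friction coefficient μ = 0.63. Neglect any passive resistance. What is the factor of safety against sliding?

1.94

K_a = tan²(45° − 33.8°/2) = 0.2851.
P_a = ½K_aγH² = 0.5×0.2851×21.0×9.3² = 258.9 kN/m, acting at H/3 = 3.100 m above the base.
FS_sliding = μW / P_a = 0.63×796.8 / 258.9 = 1.939.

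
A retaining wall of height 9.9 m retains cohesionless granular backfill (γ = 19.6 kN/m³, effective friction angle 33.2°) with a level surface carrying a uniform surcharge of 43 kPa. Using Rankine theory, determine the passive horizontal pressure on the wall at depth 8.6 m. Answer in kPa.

724 kPa

K_p = (1 + sin φ)/(1 − sin φ) = 3.421.
σ_v = γz + q = 19.6 × 8.6 + 43 = 211.6 kPa.
σ_h = K_p σ_v = 3.421 × 211.6 = 723.6 kPa.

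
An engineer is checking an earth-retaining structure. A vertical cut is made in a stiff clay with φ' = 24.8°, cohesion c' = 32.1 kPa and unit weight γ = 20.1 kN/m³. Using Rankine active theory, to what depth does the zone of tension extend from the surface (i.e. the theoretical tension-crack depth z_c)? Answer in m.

K_a = tan²(45° − 24.8°/2) = 0.4090; √K_a = 0.6395.
The active pressure is zero where K_a γ z = 2c√K_a, so z_c = 2c/(γ√K_a) = 2×32.1/(20.1×0.6395) = 4.994 m.

4.99 m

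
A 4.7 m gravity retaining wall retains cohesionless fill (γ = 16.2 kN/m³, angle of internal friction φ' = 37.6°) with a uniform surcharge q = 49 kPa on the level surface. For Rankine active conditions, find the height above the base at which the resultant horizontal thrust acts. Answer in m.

2.01 m

K_a = 0.2421.
Triangular part P₁ = ½K_aγH² = 43.32 at H/3 = 1.567 m; rectangular part P₂ = K_a q H = 55.76 at H/2 = 2.350 m.
ȳ = (P₁·1.567 + P₂·2.350)/(P₁+P₂) = 2.007 m.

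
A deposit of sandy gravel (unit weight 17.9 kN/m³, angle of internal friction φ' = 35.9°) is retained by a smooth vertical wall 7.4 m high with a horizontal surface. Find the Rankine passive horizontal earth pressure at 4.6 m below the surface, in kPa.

316 kPa

K_p = (1 + sin φ)/(1 − sin φ) = 3.835.
σ_h = K_p γ z = 3.835 × 17.9 × 4.6 = 315.8 kPa.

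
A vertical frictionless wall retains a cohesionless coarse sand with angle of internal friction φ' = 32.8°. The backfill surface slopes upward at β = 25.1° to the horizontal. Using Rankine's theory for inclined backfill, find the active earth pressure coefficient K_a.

K_a = cos β · (cos β − √(cos²β − cos²φ)) / (cos β + √(cos²β − cos²φ)).
cos β = 0.9056, cos φ = 0.8406, √(cos²β − cos²φ) = 0.3369.
K_a = 0.9056 × (0.9056 − 0.3369)/(0.9056 + 0.3369) = 0.4145.

0.414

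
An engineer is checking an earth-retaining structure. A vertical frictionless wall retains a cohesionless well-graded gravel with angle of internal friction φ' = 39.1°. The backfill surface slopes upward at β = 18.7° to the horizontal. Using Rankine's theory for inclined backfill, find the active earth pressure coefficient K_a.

0.257

K_a = cos β · (cos β − √(cos²β − cos²φ)) / (cos β + √(cos²β − cos²φ)).
cos β = 0.9472, cos φ = 0.7760, √(cos²β − cos²φ) = 0.5431.
K_a = 0.9472 × (0.9472 − 0.5431)/(0.9472 + 0.5431) = 0.2568.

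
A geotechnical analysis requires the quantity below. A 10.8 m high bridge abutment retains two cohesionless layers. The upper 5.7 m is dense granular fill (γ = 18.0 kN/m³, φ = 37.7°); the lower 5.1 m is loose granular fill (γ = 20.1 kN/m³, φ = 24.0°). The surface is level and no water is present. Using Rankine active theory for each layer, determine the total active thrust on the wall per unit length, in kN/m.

K_a1 = tan²(45°−37.7°/2) = 0.2411; K_a2 = tan²(45°−24.0°/2) = 0.4217.
Layer 1: σ at base = K_a1 γ₁ h₁ = 24.73 kPa; P₁ = ½×24.73×5.7 = 70.49.
Layer 2: σ_v at top = γ₁h₁ = 102.6; σ_h top = K_a2×102.6 = 43.27; σ_h base = K_a2×(102.6+20.1×5.1) = 86.50.
P₂ = ½(43.27+86.50)×5.1 = 330.9. Total P_a = 70.49+330.9 = 401.4 kN/m.

401 kN/m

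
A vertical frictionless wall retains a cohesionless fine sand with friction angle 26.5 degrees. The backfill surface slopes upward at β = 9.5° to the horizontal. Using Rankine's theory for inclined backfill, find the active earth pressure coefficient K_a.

K_a = cos β · (cos β − √(cos²β − cos²φ)) / (cos β + √(cos²β − cos²φ)).
cos β = 0.9863, cos φ = 0.8949, √(cos²β − cos²φ) = 0.4146.
K_a = 0.9863 × (0.9863 − 0.4146)/(0.9863 + 0.4146) = 0.4025.

0.403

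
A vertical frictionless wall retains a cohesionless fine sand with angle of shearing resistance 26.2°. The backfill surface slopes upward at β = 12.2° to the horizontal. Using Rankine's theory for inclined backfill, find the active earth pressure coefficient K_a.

0.422

K_a = cos β · (cos β − √(cos²β − cos²φ)) / (cos β + √(cos²β − cos²φ)).
cos β = 0.9774, cos φ = 0.8973, √(cos²β − cos²φ) = 0.3876.
K_a = 0.9774 × (0.9774 − 0.3876)/(0.9774 + 0.3876) = 0.4223.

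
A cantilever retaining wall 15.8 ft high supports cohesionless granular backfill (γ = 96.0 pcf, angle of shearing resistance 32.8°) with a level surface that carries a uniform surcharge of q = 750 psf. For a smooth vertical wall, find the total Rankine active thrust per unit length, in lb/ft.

7080 lb/ft

K_a = tan²(45° − φ/2) = 0.2973.
Soil triangle: ½ K_a γ H² = 0.5×0.2973×96.0×15.8² = 3562 lb/ft.
Surcharge rectangle: K_a q H = 0.2973×750×15.8 = 3523 lb/ft.
Total = 3562 + 3523 = 7085 lb/ft.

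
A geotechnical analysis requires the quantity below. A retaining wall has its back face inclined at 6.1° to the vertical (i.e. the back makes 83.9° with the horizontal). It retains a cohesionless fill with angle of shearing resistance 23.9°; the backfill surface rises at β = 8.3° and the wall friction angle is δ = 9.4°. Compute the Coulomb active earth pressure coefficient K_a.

K_a = sin²(α+φ) / [sin²α · sin(α−δ) · (1 + √{sin(φ+δ)sin(φ−β) / (sin(α−δ)sin(α+β))})²].
With α = 83.9°, φ = 23.9°, δ = 9.4°, β = 8.3°: K_a = 0.4914.

0.491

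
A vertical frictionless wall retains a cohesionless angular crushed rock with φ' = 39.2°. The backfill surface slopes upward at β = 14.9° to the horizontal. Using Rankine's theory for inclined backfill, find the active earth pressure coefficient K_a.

0.244

K_a = cos β · (cos β − √(cos²β − cos²φ)) / (cos β + √(cos²β − cos²φ)).
cos β = 0.9664, cos φ = 0.7749, √(cos²β − cos²φ) = 0.5774.
K_a = 0.9664 × (0.9664 − 0.5774)/(0.9664 + 0.5774) = 0.2435.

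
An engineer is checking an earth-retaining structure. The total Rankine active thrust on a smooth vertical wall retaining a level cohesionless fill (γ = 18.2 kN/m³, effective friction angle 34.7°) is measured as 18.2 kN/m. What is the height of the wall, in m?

K_a = 0.2745. P_a = ½ K_a γ H² ⇒ H = √(2P_a/(K_a γ)).
H = √(2×18.2/(0.2745×18.2)) = 2.699 m.

2.70 m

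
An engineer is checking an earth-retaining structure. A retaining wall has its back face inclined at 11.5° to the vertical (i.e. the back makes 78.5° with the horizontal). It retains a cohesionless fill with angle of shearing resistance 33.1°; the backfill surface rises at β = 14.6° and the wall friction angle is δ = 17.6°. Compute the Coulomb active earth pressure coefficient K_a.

K_a = sin²(α+φ) / [sin²α · sin(α−δ) · (1 + √{sin(φ+δ)sin(φ−β) / (sin(α−δ)sin(α+β))})²].
With α = 78.5°, φ = 33.1°, δ = 17.6°, β = 14.6°: K_a = 0.4399.

0.440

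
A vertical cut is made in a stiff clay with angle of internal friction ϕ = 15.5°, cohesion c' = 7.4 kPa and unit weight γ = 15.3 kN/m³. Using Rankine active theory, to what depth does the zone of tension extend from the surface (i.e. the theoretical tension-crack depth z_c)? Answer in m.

1.27 m

K_a = tan²(45° − 15.5°/2) = 0.5782; √K_a = 0.7604.
The active pressure is zero where K_a γ z = 2c√K_a, so z_c = 2c/(γ√K_a) = 2×7.4/(15.3×0.7604) = 1.272 m.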